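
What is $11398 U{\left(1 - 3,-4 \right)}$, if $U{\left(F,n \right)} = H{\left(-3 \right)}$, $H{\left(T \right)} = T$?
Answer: $-34194$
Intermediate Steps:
$U{\left(F,n \right)} = -3$
$11398 U{\left(1 - 3,-4 \right)} = 11398 \left(-3\right) = -34194$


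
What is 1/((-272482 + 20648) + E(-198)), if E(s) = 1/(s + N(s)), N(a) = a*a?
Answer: -39006/9823037003 ≈ -3.9709e-6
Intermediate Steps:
N(a) = a**2
E(s) = 1/(s + s**2)
1/((-272482 + 20648) + E(-198)) = 1/((-272482 + 20648) + 1/((-198)*(1 - 198))) = 1/(-251834 - 1/198/(-197)) = 1/(-251834 - 1/198*(-1/197)) = 1/(-251834 + 1/39006) = 1/(-9823037003/39006) = -39006/9823037003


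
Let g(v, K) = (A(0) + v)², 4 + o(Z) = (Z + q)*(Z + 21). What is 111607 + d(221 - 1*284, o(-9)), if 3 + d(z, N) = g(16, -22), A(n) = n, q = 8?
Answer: 111860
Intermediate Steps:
o(Z) = -4 + (8 + Z)*(21 + Z) (o(Z) = -4 + (Z + 8)*(Z + 21) = -4 + (8 + Z)*(21 + Z))
g(v, K) = v² (g(v, K) = (0 + v)² = v²)
d(z, N) = 253 (d(z, N) = -3 + 16² = -3 + 256 = 253)
111607 + d(221 - 1*284, o(-9)) = 111607 + 253 = 111860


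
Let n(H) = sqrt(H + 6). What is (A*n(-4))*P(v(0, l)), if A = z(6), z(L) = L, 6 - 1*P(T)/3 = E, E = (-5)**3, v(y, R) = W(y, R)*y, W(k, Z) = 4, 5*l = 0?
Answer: 2358*sqrt(2) ≈ 3334.7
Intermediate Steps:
l = 0 (l = (1/5)*0 = 0)
v(y, R) = 4*y
E = -125
P(T) = 393 (P(T) = 18 - 3*(-125) = 18 + 375 = 393)
n(H) = sqrt(6 + H)
A = 6
(A*n(-4))*P(v(0, l)) = (6*sqrt(6 - 4))*393 = (6*sqrt(2))*393 = 2358*sqrt(2)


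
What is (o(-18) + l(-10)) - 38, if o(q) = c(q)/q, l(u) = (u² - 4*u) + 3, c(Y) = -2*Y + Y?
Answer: 104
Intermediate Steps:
c(Y) = -Y
l(u) = 3 + u² - 4*u
o(q) = -1 (o(q) = (-q)/q = -1)
(o(-18) + l(-10)) - 38 = (-1 + (3 + (-10)² - 4*(-10))) - 38 = (-1 + (3 + 100 + 40)) - 38 = (-1 + 143) - 38 = 142 - 38 = 104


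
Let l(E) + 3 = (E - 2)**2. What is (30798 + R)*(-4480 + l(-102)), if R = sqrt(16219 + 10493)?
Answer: 195043734 + 37998*sqrt(742) ≈ 1.9608e+8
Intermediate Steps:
l(E) = -3 + (-2 + E)**2 (l(E) = -3 + (E - 2)**2 = -3 + (-2 + E)**2)
R = 6*sqrt(742) (R = sqrt(26712) = 6*sqrt(742) ≈ 163.44)
(30798 + R)*(-4480 + l(-102)) = (30798 + 6*sqrt(742))*(-4480 + (-3 + (-2 - 102)**2)) = (30798 + 6*sqrt(742))*(-4480 + (-3 + (-104)**2)) = (30798 + 6*sqrt(742))*(-4480 + (-3 + 10816)) = (30798 + 6*sqrt(742))*(-4480 + 10813) = (30798 + 6*sqrt(742))*6333 = 195043734 + 37998*sqrt(742)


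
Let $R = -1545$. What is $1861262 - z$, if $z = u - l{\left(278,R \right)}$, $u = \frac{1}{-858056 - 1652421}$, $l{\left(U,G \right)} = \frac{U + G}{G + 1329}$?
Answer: $\frac{1009296756240959}{542263032} \approx 1.8613 \cdot 10^{6}$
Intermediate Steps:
$l{\left(U,G \right)} = \frac{G + U}{1329 + G}$
$u = - \frac{1}{2510477}$ ($u = \frac{1}{-2510477} = - \frac{1}{2510477} \approx -3.9833 \cdot 10^{-7}$)
$z = - \frac{3180774575}{542263032}$ ($z = - \frac{1}{2510477} - \frac{-1545 + 278}{1329 - 1545} = - \frac{1}{2510477} - \frac{1}{-216} \left(-1267\right) = - \frac{1}{2510477} - \left(- \frac{1}{216}\right) \left(-1267\right) = - \frac{1}{2510477} - \frac{1267}{216} = - \frac{3180774575}{542263032} \approx -5.8657$)
$1861262 - z = 1861262 - - \frac{3180774575}{542263032} = 1861262 + \frac{3180774575}{542263032} = \frac{1009296756240959}{542263032}$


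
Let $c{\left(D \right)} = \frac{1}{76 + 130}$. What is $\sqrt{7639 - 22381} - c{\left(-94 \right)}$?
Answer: $- \frac{1}{206} + 9 i \sqrt{182} \approx -0.0048544 + 121.42 i$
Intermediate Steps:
$c{\left(D \right)} = \frac{1}{206}$
$\sqrt{7639 - 22381} - c{\left(-94 \right)} = \sqrt{7639 - 22381} - \frac{1}{206} = \sqrt{-14742} - \frac{1}{206} = 9 i \sqrt{182} - \frac{1}{206} = - \frac{1}{206} + 9 i \sqrt{182}$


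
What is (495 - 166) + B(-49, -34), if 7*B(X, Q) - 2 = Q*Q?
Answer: 3461/7 ≈ 494.43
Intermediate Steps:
B(X, Q) = 2/7 + Q**2/7 (B(X, Q) = 2/7 + (Q*Q)/7 = 2/7 + Q**2/7)
(495 - 166) + B(-49, -34) = (495 - 166) + (2/7 + (1/7)*(-34)**2) = 329 + (2/7 + (1/7)*1156) = 329 + (2/7 + 1156/7) = 329 + 1158/7 = 3461/7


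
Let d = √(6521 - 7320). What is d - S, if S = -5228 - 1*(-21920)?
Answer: -16692 + I*√799 ≈ -16692.0 + 28.267*I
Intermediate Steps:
S = 16692 (S = -5228 + 21920 = 16692)
d = I*√799 (d = √(-799) = I*√799 ≈ 28.267*I)
d - S = I*√799 - 1*16692 = I*√799 - 16692 = -16692 + I*√799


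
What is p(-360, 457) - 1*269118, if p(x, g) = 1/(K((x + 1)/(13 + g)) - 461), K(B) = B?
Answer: -58406410892/217029 ≈ -2.6912e+5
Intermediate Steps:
p(x, g) = 1/(-461 + (1 + x)/(13 + g)) (p(x, g) = 1/((x + 1)/(13 + g) - 461) = 1/((1 + x)/(13 + g) - 461) = 1/(-461 + (1 + x)/(13 + g)))
p(-360, 457) - 1*269118 = (13 + 457)/(-5992 - 360 - 461*457) - 1*269118 = 470/(-5992 - 360 - 210677) - 269118 = 470/(-217029) - 269118 = -1/217029*470 - 269118 = -470/217029 - 269118 = -58406410892/217029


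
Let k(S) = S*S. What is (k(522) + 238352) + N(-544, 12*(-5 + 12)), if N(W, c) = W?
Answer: 510292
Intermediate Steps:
k(S) = S²
(k(522) + 238352) + N(-544, 12*(-5 + 12)) = (522² + 238352) - 544 = (272484 + 238352) - 544 = 510836 - 544 = 510292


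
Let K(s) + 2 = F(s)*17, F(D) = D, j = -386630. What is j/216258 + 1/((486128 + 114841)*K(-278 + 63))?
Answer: -141618936840508/79213273764219 ≈ -1.7878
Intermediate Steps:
K(s) = -2 + 17*s (K(s) = -2 + s*17 = -2 + 17*s)
j/216258 + 1/((486128 + 114841)*K(-278 + 63)) = -386630/216258 + 1/((486128 + 114841)*(-2 + 17*(-278 + 63))) = -386630*1/216258 + 1/(600969*(-2 + 17*(-215))) = -193315/108129 + 1/(600969*(-2 - 3655)) = -193315/108129 + (1/600969)/(-3657) = -193315/108129 + (1/600969)*(-1/3657) = -193315/108129 - 1/2197743633 = -141618936840508/79213273764219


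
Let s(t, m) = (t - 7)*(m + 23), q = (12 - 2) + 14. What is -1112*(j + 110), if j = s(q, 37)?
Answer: -1256560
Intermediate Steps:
q = 24 (q = 10 + 14 = 24)
s(t, m) = (-7 + t)*(23 + m)
j = 1020 (j = -161 - 7*37 + 23*24 + 37*24 = -161 - 259 + 552 + 888 = 1020)
-1112*(j + 110) = -1112*(1020 + 110) = -1112*1130 = -1256560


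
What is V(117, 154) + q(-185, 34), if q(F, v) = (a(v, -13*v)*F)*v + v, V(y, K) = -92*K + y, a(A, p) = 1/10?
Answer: -14646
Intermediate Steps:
a(A, p) = ⅒
V(y, K) = y - 92*K
q(F, v) = v + F*v/10 (q(F, v) = (F/10)*v + v = F*v/10 + v = v + F*v/10)
V(117, 154) + q(-185, 34) = (117 - 92*154) + (⅒)*34*(10 - 185) = (117 - 14168) + (⅒)*34*(-175) = -14051 - 595 = -14646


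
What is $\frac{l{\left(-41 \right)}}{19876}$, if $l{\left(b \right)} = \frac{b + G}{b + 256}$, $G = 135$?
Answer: $\frac{47}{2136670} \approx 2.1997 \cdot 10^{-5}$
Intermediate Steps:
$l{\left(b \right)} = \frac{135 + b}{256 + b}$ ($l{\left(b \right)} = \frac{b + 135}{b + 256} = \frac{135 + b}{256 + b}$)
$\frac{l{\left(-41 \right)}}{19876} = \frac{\frac{1}{256 - 41} \left(135 - 41\right)}{19876} = \frac{1}{215} \cdot 94 \cdot \frac{1}{19876} = \frac{94}{215} \cdot \frac{1}{19876} = \frac{47}{2136670}$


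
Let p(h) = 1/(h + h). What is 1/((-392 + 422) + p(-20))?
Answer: 40/1199 ≈ 0.033361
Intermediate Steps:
p(h) = 1/(2*h)
1/((-392 + 422) + p(-20)) = 1/((-392 + 422) + (1/2)/(-20)) = 1/(30 + (1/2)*(-1/20)) = 1/(30 - 1/40) = 1/(1199/40) = 40/1199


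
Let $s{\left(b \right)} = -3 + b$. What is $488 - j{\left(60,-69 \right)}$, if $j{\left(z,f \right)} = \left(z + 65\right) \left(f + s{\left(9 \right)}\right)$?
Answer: $8363$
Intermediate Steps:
$j{\left(z,f \right)} = \left(6 + f\right) \left(65 + z\right)$ ($j{\left(z,f \right)} = \left(z + 65\right) \left(f + \left(-3 + 9\right)\right) = \left(65 + z\right) \left(f + 6\right) = \left(65 + z\right) \left(6 + f\right) = \left(6 + f\right) \left(65 + z\right)$)
$488 - j{\left(60,-69 \right)} = 488 - \left(390 + 6 \cdot 60 + 65 \left(-69\right) - 4140\right) = 488 - \left(390 + 360 - 4485 - 4140\right) = 488 - -7875 = 488 + 7875 = 8363$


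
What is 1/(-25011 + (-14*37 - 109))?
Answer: -1/25638 ≈ -3.9005e-5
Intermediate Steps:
1/(-25011 + (-14*37 - 109)) = 1/(-25011 + (-518 - 109)) = 1/(-25011 - 627) = 1/(-25638) = -1/25638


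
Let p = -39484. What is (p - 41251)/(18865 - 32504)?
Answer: 80735/13639 ≈ 5.9194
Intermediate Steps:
(p - 41251)/(18865 - 32504) = (-39484 - 41251)/(18865 - 32504) = -80735/(-13639) = -80735*(-1/13639) = 80735/13639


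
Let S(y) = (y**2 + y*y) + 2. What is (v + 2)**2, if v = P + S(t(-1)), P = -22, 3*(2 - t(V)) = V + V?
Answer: 1156/81 ≈ 14.272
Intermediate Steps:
t(V) = 2 - 2*V/3 (t(V) = 2 - (V + V)/3 = 2 - 2*V/3)
S(y) = 2 + 2*y**2 (S(y) = (y**2 + y**2) + 2 = 2*y**2 + 2 = 2 + 2*y**2)
v = -52/9 (v = -22 + (2 + 2*(2 - 2/3*(-1))**2) = -22 + (2 + 2*(2 + 2/3)**2) = -22 + (2 + 2*(8/3)**2) = -22 + (2 + 2*(64/9)) = -22 + (2 + 128/9) = -22 + 146/9 = -52/9 ≈ -5.7778)
(v + 2)**2 = (-52/9 + 2)**2 = (-34/9)**2 = 1156/81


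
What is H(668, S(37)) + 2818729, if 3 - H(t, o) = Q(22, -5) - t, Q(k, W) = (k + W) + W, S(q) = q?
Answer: 2819388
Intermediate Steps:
Q(k, W) = k + 2*W (Q(k, W) = (W + k) + W = k + 2*W)
H(t, o) = -9 + t (H(t, o) = 3 - ((22 + 2*(-5)) - t) = 3 - ((22 - 10) - t) = 3 - (12 - t) = 3 + (-12 + t) = -9 + t)
H(668, S(37)) + 2818729 = (-9 + 668) + 2818729 = 659 + 2818729 = 2819388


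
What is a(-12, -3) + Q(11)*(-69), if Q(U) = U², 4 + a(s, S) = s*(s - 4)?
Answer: -8161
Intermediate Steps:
a(s, S) = -4 + s*(-4 + s) (a(s, S) = -4 + s*(s - 4) = -4 + s*(-4 + s))
a(-12, -3) + Q(11)*(-69) = (-4 + (-12)² - 4*(-12)) + 11²*(-69) = (-4 + 144 + 48) + 121*(-69) = 188 - 8349 = -8161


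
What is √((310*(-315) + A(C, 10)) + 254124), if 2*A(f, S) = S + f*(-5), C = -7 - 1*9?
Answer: 3*√17391 ≈ 395.63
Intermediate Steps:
C = -16 (C = -7 - 9 = -16)
A(f, S) = S/2 - 5*f/2 (A(f, S) = (S + f*(-5))/2 = (S - 5*f)/2 = S/2 - 5*f/2)
√((310*(-315) + A(C, 10)) + 254124) = √((310*(-315) + ((½)*10 - 5/2*(-16))) + 254124) = √((-97650 + (5 + 40)) + 254124) = √((-97650 + 45) + 254124) = √(-97605 + 254124) = √156519 = 3*√17391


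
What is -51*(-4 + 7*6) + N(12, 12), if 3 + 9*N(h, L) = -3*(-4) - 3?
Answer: -5812/3 ≈ -1937.3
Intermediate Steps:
N(h, L) = ⅔ (N(h, L) = -⅓ + (-3*(-4) - 3)/9 = -⅓ + (12 - 3)/9 = -⅓ + (⅑)*9 = -⅓ + 1 = ⅔)
-51*(-4 + 7*6) + N(12, 12) = -51*(-4 + 7*6) + ⅔ = -51*(-4 + 42) + ⅔ = -51*38 + ⅔ = -1938 + ⅔ = -5812/3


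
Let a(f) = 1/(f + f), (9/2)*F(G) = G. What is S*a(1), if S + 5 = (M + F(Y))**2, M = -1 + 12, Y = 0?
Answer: 58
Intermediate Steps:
M = 11
F(G) = 2*G/9
a(f) = 1/(2*f)
S = 116 (S = -5 + (11 + (2/9)*0)**2 = -5 + (11 + 0)**2 = -5 + 11**2 = -5 + 121 = 116)
S*a(1) = 116*((1/2)/1) = 116*((1/2)*1) = 116*(1/2) = 58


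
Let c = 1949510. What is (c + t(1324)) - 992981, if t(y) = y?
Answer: 957853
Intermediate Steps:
(c + t(1324)) - 992981 = (1949510 + 1324) - 992981 = 1950834 - 992981 = 957853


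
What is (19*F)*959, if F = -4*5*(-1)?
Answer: 364420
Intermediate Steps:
F = 20 (F = -20*(-1) = 20)
(19*F)*959 = (19*20)*959 = 380*959 = 364420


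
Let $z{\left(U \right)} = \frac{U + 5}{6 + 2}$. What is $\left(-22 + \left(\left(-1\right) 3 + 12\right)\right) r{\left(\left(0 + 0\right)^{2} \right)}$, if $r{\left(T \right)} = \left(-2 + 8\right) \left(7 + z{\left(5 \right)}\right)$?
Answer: $- \frac{1287}{2} \approx -643.5$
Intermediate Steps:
$z{\left(U \right)} = \frac{5}{8} + \frac{U}{8}$ ($z{\left(U \right)} = \frac{5 + U}{8} = \left(5 + U\right) \frac{1}{8} = \frac{5}{8} + \frac{U}{8}$)
$r{\left(T \right)} = \frac{99}{2}$ ($r{\left(T \right)} = \left(-2 + 8\right) \left(7 + \left(\frac{5}{8} + \frac{1}{8} \cdot 5\right)\right) = 6 \left(7 + \left(\frac{5}{8} + \frac{5}{8}\right)\right) = 6 \left(7 + \frac{5}{4}\right) = 6 \cdot \frac{33}{4} = \frac{99}{2}$)
$\left(-22 + \left(\left(-1\right) 3 + 12\right)\right) r{\left(\left(0 + 0\right)^{2} \right)} = \left(-22 + \left(\left(-1\right) 3 + 12\right)\right) \frac{99}{2} = \left(-22 + \left(-3 + 12\right)\right) \frac{99}{2} = \left(-22 + 9\right) \frac{99}{2} = \left(-13\right) \frac{99}{2} = - \frac{1287}{2}$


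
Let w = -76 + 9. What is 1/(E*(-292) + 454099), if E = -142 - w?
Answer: 1/475999 ≈ 2.1008e-6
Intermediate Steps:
w = -67
E = -75 (E = -142 - 1*(-67) = -142 + 67 = -75)
1/(E*(-292) + 454099) = 1/(-75*(-292) + 454099) = 1/(21900 + 454099) = 1/475999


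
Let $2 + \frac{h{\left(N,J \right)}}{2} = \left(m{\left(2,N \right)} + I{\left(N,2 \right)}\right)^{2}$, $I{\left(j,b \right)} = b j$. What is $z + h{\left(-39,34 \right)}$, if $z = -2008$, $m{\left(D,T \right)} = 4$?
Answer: $8940$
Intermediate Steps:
$h{\left(N,J \right)} = -4 + 2 \left(4 + 2 N\right)^{2}$
$z + h{\left(-39,34 \right)} = -2008 - \left(4 - 8 \left(2 - 39\right)^{2}\right) = -2008 - \left(4 - 8 \left(-37\right)^{2}\right) = -2008 + \left(-4 + 8 \cdot 1369\right) = -2008 + \left(-4 + 10952\right) = -2008 + 10948 = 8940$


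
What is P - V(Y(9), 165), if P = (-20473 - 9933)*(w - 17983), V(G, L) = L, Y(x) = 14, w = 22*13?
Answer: 538094817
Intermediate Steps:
w = 286
P = 538094982 (P = (-20473 - 9933)*(286 - 17983) = -30406*(-17697) = 538094982)
P - V(Y(9), 165) = 538094982 - 1*165 = 538094982 - 165 = 538094817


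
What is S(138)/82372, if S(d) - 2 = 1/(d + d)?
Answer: 553/22734672 ≈ 2.4324e-5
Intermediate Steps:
S(d) = 2 + 1/(2*d) (S(d) = 2 + 1/(d + d) = 2 + 1/(2*d))
S(138)/82372 = (2 + (½)/138)/82372 = (2 + (½)*(1/138))*(1/82372) = (2 + 1/276)*(1/82372) = (553/276)*(1/82372) = 553/22734672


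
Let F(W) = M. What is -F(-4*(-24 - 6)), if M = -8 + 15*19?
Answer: -277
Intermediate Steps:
M = 277 (M = -8 + 285 = 277)
F(W) = 277
-F(-4*(-24 - 6)) = -1*277 = -277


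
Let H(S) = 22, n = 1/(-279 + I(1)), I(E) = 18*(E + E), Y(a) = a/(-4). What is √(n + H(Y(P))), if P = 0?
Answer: √16035/27 ≈ 4.6900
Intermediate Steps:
Y(a) = -a/4 (Y(a) = a*(-¼) = -a/4)
I(E) = 36*E (I(E) = 18*(2*E) = 36*E)
n = -1/243 (n = 1/(-279 + 36*1) = 1/(-279 + 36) = 1/(-243) = -1/243 ≈ -0.0041152)
√(n + H(Y(P))) = √(-1/243 + 22) = √(5345/243) = √16035/27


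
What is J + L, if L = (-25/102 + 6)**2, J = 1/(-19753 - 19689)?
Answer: 6795240047/205177284 ≈ 33.119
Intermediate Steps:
J = -1/39442 (J = 1/(-39442) = -1/39442 ≈ -2.5354e-5)
L = 344569/10404 (L = (-25*1/102 + 6)**2 = (-25/102 + 6)**2 = (587/102)**2 = 344569/10404 ≈ 33.119)
J + L = -1/39442 + 344569/10404 = 6795240047/205177284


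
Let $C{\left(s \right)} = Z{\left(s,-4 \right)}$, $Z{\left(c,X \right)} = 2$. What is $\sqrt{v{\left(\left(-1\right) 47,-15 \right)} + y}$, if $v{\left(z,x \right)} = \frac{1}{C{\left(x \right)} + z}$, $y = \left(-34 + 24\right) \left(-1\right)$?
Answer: $\frac{\sqrt{2245}}{15} \approx 3.1588$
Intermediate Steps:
$C{\left(s \right)} = 2$
$y = 10$ ($y = \left(-10\right) \left(-1\right) = 10$)
$v{\left(z,x \right)} = \frac{1}{2 + z}$
$\sqrt{v{\left(\left(-1\right) 47,-15 \right)} + y} = \sqrt{\frac{1}{2 - 47} + 10} = \sqrt{\frac{1}{-45} + 10} = \sqrt{- \frac{1}{45} + 10} = \sqrt{\frac{449}{45}} = \frac{\sqrt{2245}}{15}$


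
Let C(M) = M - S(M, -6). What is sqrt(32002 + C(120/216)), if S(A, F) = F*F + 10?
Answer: sqrt(287609)/3 ≈ 178.76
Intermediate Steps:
S(A, F) = 10 + F**2 (S(A, F) = F**2 + 10 = 10 + F**2)
C(M) = -46 + M (C(M) = M - (10 + (-6)**2) = M - (10 + 36) = M - 1*46 = M - 46 = -46 + M)
sqrt(32002 + C(120/216)) = sqrt(32002 + (-46 + 120/216)) = sqrt(32002 + (-46 + 120*(1/216))) = sqrt(32002 + (-46 + 5/9)) = sqrt(32002 - 409/9) = sqrt(287609/9) = sqrt(287609)/3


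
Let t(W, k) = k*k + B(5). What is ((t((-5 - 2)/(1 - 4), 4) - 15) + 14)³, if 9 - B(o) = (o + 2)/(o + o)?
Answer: 12649337/1000 ≈ 12649.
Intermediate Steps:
B(o) = 9 - (2 + o)/(2*o) (B(o) = 9 - (o + 2)/(o + o) = 9 - (2 + o)/(2*o))
t(W, k) = 83/10 + k² (t(W, k) = k*k + (17/2 - 1/5) = k² + (17/2 - 1*⅕) = k² + (17/2 - ⅕) = k² + 83/10 = 83/10 + k²)
((t((-5 - 2)/(1 - 4), 4) - 15) + 14)³ = (((83/10 + 4²) - 15) + 14)³ = (((83/10 + 16) - 15) + 14)³ = ((243/10 - 15) + 14)³ = (93/10 + 14)³ = (233/10)³ = 12649337/1000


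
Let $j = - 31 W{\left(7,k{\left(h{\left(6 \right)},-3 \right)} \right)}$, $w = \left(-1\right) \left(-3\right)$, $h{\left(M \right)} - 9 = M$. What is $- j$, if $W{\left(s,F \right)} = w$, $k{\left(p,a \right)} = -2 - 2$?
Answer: $93$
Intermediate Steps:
$h{\left(M \right)} = 9 + M$
$w = 3$
$k{\left(p,a \right)} = -4$ ($k{\left(p,a \right)} = -2 - 2 = -4$)
$W{\left(s,F \right)} = 3$
$j = -93$ ($j = \left(-31\right) 3 = -93$)
$- j = \left(-1\right) \left(-93\right) = 93$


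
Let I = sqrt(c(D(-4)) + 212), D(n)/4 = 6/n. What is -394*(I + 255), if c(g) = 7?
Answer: -100470 - 394*sqrt(219) ≈ -1.0630e+5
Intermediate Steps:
D(n) = 24/n (D(n) = 4*(6/n) = 24/n)
I = sqrt(219) (I = sqrt(7 + 212) = sqrt(219) ≈ 14.799)
-394*(I + 255) = -394*(sqrt(219) + 255) = -394*(255 + sqrt(219)) = -100470 - 394*sqrt(219)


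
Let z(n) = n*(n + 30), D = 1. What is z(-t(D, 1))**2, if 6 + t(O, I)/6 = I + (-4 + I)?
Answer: 14017536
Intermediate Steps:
t(O, I) = -60 + 12*I (t(O, I) = -36 + 6*(I + (-4 + I)) = -36 + 6*(-4 + 2*I) = -36 + (-24 + 12*I) = -60 + 12*I)
z(n) = n*(30 + n)
z(-t(D, 1))**2 = ((-(-60 + 12*1))*(30 - (-60 + 12*1)))**2 = ((-(-60 + 12))*(30 - (-60 + 12)))**2 = ((-1*(-48))*(30 - 1*(-48)))**2 = (48*(30 + 48))**2 = (48*78)**2 = 3744**2 = 14017536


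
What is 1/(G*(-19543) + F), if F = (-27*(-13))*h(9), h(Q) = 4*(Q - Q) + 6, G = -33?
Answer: 1/647025 ≈ 1.5455e-6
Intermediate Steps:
h(Q) = 6 (h(Q) = 4*0 + 6 = 0 + 6 = 6)
F = 2106 (F = -27*(-13)*6 = 351*6 = 2106)
1/(G*(-19543) + F) = 1/(-33*(-19543) + 2106) = 1/(644919 + 2106) = 1/647025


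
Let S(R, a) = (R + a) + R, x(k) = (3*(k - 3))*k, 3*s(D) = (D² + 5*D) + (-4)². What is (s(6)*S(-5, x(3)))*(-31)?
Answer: 25420/3 ≈ 8473.3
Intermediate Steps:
s(D) = 16/3 + D²/3 + 5*D/3 (s(D) = ((D² + 5*D) + (-4)²)/3 = ((D² + 5*D) + 16)/3 = (16 + D² + 5*D)/3 = 16/3 + D²/3 + 5*D/3)
x(k) = k*(-9 + 3*k) (x(k) = (3*(-3 + k))*k = (-9 + 3*k)*k = k*(-9 + 3*k))
S(R, a) = a + 2*R
(s(6)*S(-5, x(3)))*(-31) = ((16/3 + (⅓)*6² + (5/3)*6)*(3*3*(-3 + 3) + 2*(-5)))*(-31) = ((16/3 + (⅓)*36 + 10)*(3*3*0 - 10))*(-31) = ((16/3 + 12 + 10)*(0 - 10))*(-31) = ((82/3)*(-10))*(-31) = -820/3*(-31) = 25420/3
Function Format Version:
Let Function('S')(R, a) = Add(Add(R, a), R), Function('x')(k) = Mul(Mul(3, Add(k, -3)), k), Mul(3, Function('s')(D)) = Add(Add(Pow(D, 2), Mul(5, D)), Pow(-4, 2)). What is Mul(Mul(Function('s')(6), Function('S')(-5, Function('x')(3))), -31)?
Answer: Rational(25420, 3) ≈ 8473.3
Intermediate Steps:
Function('s')(D) = Add(Rational(16, 3), Mul(Rational(1, 3), Pow(D, 2)), Mul(Rational(5, 3), D)) (Function('s')(D) = Mul(Rational(1, 3), Add(Add(Pow(D, 2), Mul(5, D)), Pow(-4, 2))) = Mul(Rational(1, 3), Add(Add(Pow(D, 2), Mul(5, D)), 16)) = Mul(Rational(1, 3), Add(16, Pow(D, 2), Mul(5, D))) = Add(Rational(16, 3), Mul(Rational(1, 3), Pow(D, 2)), Mul(Rational(5, 3), D)))
Function('x')(k) = Mul(k, Add(-9, Mul(3, k))) (Function('x')(k) = Mul(Mul(3, Add(-3, k)), k) = Mul(Add(-9, Mul(3, k)), k) = Mul(k, Add(-9, Mul(3, k))))
Function('S')(R, a) = Add(a, Mul(2, R))
Mul(Mul(Function('s')(6), Function('S')(-5, Function('x')(3))), -31) = Mul(Mul(Add(Rational(16, 3), Mul(Rational(1, 3), Pow(6, 2)), Mul(Rational(5, 3), 6)), Add(Mul(3, 3, Add(-3, 3)), Mul(2, -5))), -31) = Mul(Mul(Add(Rational(16, 3), Mul(Rational(1, 3), 36), 10), Add(Mul(3, 3, 0), -10)), -31) = Mul(Mul(Add(Rational(16, 3), 12, 10), Add(0, -10)), -31) = Mul(Mul(Rational(82, 3), -10), -31) = Mul(Rational(-820, 3), -31) = Rational(25420, 3)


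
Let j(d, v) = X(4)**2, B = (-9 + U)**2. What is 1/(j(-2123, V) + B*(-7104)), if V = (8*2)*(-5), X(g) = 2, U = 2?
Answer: -1/348092 ≈ -2.8728e-6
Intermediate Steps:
B = 49 (B = (-9 + 2)**2 = (-7)**2 = 49)
V = -80 (V = 16*(-5) = -80)
j(d, v) = 4 (j(d, v) = 2**2 = 4)
1/(j(-2123, V) + B*(-7104)) = 1/(4 + 49*(-7104)) = 1/(4 - 348096) = 1/(-348092) = -1/348092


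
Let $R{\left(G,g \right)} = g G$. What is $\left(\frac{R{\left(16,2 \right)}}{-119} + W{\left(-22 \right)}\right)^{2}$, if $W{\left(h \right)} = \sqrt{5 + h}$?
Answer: $\frac{\left(32 - 119 i \sqrt{17}\right)^{2}}{14161} \approx -16.928 - 2.2175 i$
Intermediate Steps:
$R{\left(G,g \right)} = G g$
$\left(\frac{R{\left(16,2 \right)}}{-119} + W{\left(-22 \right)}\right)^{2} = \left(\frac{16 \cdot 2}{-119} + \sqrt{5 - 22}\right)^{2} = \left(32 \left(- \frac{1}{119}\right) + \sqrt{-17}\right)^{2} = \left(- \frac{32}{119} + i \sqrt{17}\right)^{2}$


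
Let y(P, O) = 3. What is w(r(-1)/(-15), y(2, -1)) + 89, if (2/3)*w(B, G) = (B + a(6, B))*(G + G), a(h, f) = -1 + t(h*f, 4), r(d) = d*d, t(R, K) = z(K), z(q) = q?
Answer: 577/5 ≈ 115.40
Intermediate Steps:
t(R, K) = K
r(d) = d²
a(h, f) = 3 (a(h, f) = -1 + 4 = 3)
w(B, G) = 3*G*(3 + B) (w(B, G) = 3*((B + 3)*(G + G))/2 = 3*((3 + B)*(2*G))/2 = 3*(2*G*(3 + B))/2 = 3*G*(3 + B))
w(r(-1)/(-15), y(2, -1)) + 89 = 3*3*(3 + (-1)²/(-15)) + 89 = 3*3*(3 + 1*(-1/15)) + 89 = 3*3*(3 - 1/15) + 89 = 3*3*(44/15) + 89 = 132/5 + 89 = 577/5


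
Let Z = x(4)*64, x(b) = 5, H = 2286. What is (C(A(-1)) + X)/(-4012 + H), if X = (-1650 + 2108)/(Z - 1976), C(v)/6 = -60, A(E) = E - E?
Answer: 298309/1429128 ≈ 0.20873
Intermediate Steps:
A(E) = 0
C(v) = -360 (C(v) = 6*(-60) = -360)
Z = 320 (Z = 5*64 = 320)
X = -229/828 (X = (-1650 + 2108)/(320 - 1976) = 458/(-1656) = 458*(-1/1656) = -229/828 ≈ -0.27657)
(C(A(-1)) + X)/(-4012 + H) = (-360 - 229/828)/(-4012 + 2286) = -298309/828/(-1726) = -298309/828*(-1/1726) = 298309/1429128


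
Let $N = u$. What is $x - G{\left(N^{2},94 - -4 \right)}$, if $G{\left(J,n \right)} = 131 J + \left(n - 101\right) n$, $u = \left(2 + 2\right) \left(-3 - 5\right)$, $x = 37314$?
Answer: $-96536$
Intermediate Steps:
$u = -32$ ($u = 4 \left(-8\right) = -32$)
$N = -32$
$G{\left(J,n \right)} = 131 J + n \left(-101 + n\right)$ ($G{\left(J,n \right)} = 131 J + \left(n - 101\right) n = 131 J + \left(-101 + n\right) n = 131 J + n \left(-101 + n\right)$)
$x - G{\left(N^{2},94 - -4 \right)} = 37314 - \left(\left(94 - -4\right)^{2} - 101 \left(94 - -4\right) + 131 \left(-32\right)^{2}\right) = 37314 - \left(\left(94 + 4\right)^{2} - 101 \left(94 + 4\right) + 131 \cdot 1024\right) = 37314 - \left(98^{2} - 9898 + 134144\right) = 37314 - \left(9604 - 9898 + 134144\right) = 37314 - 133850 = -96536$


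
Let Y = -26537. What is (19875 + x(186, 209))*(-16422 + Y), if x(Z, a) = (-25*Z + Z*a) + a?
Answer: -2333017372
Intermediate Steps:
x(Z, a) = a - 25*Z + Z*a
(19875 + x(186, 209))*(-16422 + Y) = (19875 + (209 - 25*186 + 186*209))*(-16422 - 26537) = (19875 + (209 - 4650 + 38874))*(-42959) = (19875 + 34433)*(-42959) = 54308*(-42959) = -2333017372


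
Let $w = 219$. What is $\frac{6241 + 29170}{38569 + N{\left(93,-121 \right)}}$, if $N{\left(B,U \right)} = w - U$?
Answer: $\frac{35411}{38909} \approx 0.9101$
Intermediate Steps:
$N{\left(B,U \right)} = 219 - U$
$\frac{6241 + 29170}{38569 + N{\left(93,-121 \right)}} = \frac{6241 + 29170}{38569 + \left(219 - -121\right)} = \frac{35411}{38569 + \left(219 + 121\right)} = \frac{35411}{38569 + 340} = \frac{35411}{38909}$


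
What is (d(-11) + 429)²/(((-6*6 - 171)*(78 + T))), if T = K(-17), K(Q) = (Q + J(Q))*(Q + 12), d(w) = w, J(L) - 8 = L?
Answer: -43681/10764 ≈ -4.0581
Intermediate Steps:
J(L) = 8 + L
K(Q) = (8 + 2*Q)*(12 + Q) (K(Q) = (Q + (8 + Q))*(Q + 12) = (8 + 2*Q)*(12 + Q))
T = 130 (T = 96 + 2*(-17)² + 32*(-17) = 96 + 2*289 - 544 = 96 + 578 - 544 = 130)
(d(-11) + 429)²/(((-6*6 - 171)*(78 + T))) = (-11 + 429)²/(((-6*6 - 171)*(78 + 130))) = 418²/(((-36 - 171)*208)) = 174724/((-207*208)) = 174724/(-43056) = 174724*(-1/43056) = -43681/10764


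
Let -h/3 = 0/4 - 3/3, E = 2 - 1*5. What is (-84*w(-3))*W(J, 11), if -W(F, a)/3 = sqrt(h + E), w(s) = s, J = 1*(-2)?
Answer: 0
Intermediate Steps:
E = -3 (E = 2 - 5 = -3)
J = -2
h = 3 (h = -3*(0/4 - 3/3) = -3*(0*(1/4) - 3*1/3) = -3*(0 - 1) = -3*(-1) = 3)
W(F, a) = 0 (W(F, a) = -3*sqrt(3 - 3) = -3*sqrt(0) = -3*0 = 0)
(-84*w(-3))*W(J, 11) = -84*(-3)*0 = 252*0 = 0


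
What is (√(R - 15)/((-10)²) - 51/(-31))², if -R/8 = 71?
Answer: 25449737/9610000 + 51*I*√583/1550 ≈ 2.6483 + 0.79446*I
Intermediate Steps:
R = -568 (R = -8*71 = -568)
(√(R - 15)/((-10)²) - 51/(-31))² = (√(-568 - 15)/((-10)²) - 51/(-31))² = (√(-583)/100 - 51*(-1/31))² = ((I*√583)*(1/100) + 51/31)² = (I*√583/100 + 51/31)² = (51/31 + I*√583/100)²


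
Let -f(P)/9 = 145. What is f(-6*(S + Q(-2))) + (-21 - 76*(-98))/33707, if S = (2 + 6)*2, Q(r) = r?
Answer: -43980208/33707 ≈ -1304.8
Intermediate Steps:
S = 16 (S = 8*2 = 16)
f(P) = -1305 (f(P) = -9*145 = -1305)
f(-6*(S + Q(-2))) + (-21 - 76*(-98))/33707 = -1305 + (-21 - 76*(-98))/33707 = -1305 + (-21 + 7448)*(1/33707) = -1305 + 7427*(1/33707) = -1305 + 7427/33707 = -43980208/33707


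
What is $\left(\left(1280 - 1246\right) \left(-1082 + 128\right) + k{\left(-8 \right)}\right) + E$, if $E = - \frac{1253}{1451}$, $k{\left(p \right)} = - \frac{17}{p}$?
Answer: $- \frac{376502445}{11608} \approx -32435.0$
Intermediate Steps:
$E = - \frac{1253}{1451}$ ($E = \left(-1253\right) \frac{1}{1451} = - \frac{1253}{1451} \approx -0.86354$)
$\left(\left(1280 - 1246\right) \left(-1082 + 128\right) + k{\left(-8 \right)}\right) + E = \left(\left(1280 - 1246\right) \left(-1082 + 128\right) - \frac{17}{-8}\right) - \frac{1253}{1451} = \left(34 \left(-954\right) - - \frac{17}{8}\right) - \frac{1253}{1451} = \left(-32436 + \frac{17}{8}\right) - \frac{1253}{1451} = - \frac{259471}{8} - \frac{1253}{1451} = - \frac{376502445}{11608}$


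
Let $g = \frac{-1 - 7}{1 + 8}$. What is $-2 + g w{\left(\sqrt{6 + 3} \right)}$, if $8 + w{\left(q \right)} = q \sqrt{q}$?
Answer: $\frac{46}{9} - \frac{8 \sqrt{3}}{3} \approx 0.49231$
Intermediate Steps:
$w{\left(q \right)} = -8 + q^{\frac{3}{2}}$ ($w{\left(q \right)} = -8 + q \sqrt{q} = -8 + q^{\frac{3}{2}}$)
$g = - \frac{8}{9} \approx -0.88889$
$-2 + g w{\left(\sqrt{6 + 3} \right)} = -2 - \frac{8 \left(-8 + \left(\sqrt{6 + 3}\right)^{\frac{3}{2}}\right)}{9} = -2 - \frac{8 \left(-8 + \left(\sqrt{9}\right)^{\frac{3}{2}}\right)}{9} = -2 - \frac{8 \left(-8 + 3^{\frac{3}{2}}\right)}{9} = -2 - \frac{8 \left(-8 + 3 \sqrt{3}\right)}{9} = -2 + \left(\frac{64}{9} - \frac{8 \sqrt{3}}{3}\right) = \frac{46}{9} - \frac{8 \sqrt{3}}{3}$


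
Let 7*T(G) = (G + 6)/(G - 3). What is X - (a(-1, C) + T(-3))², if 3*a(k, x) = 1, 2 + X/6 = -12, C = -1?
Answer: -148297/1764 ≈ -84.069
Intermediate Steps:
X = -84 (X = -12 + 6*(-12) = -12 - 72 = -84)
a(k, x) = ⅓ (a(k, x) = (⅓)*1 = ⅓)
T(G) = (6 + G)/(7*(-3 + G)) (T(G) = ((G + 6)/(G - 3))/7 = ((6 + G)/(-3 + G))/7 = (6 + G)/(7*(-3 + G)))
X - (a(-1, C) + T(-3))² = -84 - (⅓ + (6 - 3)/(7*(-3 - 3)))² = -84 - (⅓ + (⅐)*3/(-6))² = -84 - (⅓ + (⅐)*(-⅙)*3)² = -84 - (⅓ - 1/14)² = -84 - (11/42)² = -84 - 1*121/1764 = -84 - 121/1764 = -148297/1764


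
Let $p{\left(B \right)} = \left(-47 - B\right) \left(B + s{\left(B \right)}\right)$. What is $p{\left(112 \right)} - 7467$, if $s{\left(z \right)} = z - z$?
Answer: $-25275$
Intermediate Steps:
$s{\left(z \right)} = 0$
$p{\left(B \right)} = B \left(-47 - B\right)$ ($p{\left(B \right)} = \left(-47 - B\right) \left(B + 0\right) = \left(-47 - B\right) B = B \left(-47 - B\right)$)
$p{\left(112 \right)} - 7467 = 112 \left(-47 - 112\right) - 7467 = 112 \left(-159\right) - 7467 = -17808 - 7467 = -25275$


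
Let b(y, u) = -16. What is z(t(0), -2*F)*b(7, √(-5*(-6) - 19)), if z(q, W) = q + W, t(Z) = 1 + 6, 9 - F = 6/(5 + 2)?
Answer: 1040/7 ≈ 148.57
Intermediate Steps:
F = 57/7 (F = 9 - 6/(5 + 2) = 9 - 6/7 = 57/7 ≈ 8.1429)
t(Z) = 7
z(q, W) = W + q
z(t(0), -2*F)*b(7, √(-5*(-6) - 19)) = (-2*57/7 + 7)*(-16) = (-114/7 + 7)*(-16) = -65/7*(-16) = 1040/7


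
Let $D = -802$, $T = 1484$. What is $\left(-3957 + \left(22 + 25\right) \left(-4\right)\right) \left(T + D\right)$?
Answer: $-2826890$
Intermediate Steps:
$\left(-3957 + \left(22 + 25\right) \left(-4\right)\right) \left(T + D\right) = \left(-3957 + \left(22 + 25\right) \left(-4\right)\right) \left(1484 - 802\right) = \left(-3957 + 47 \left(-4\right)\right) 682 = \left(-3957 - 188\right) 682 = \left(-4145\right) 682 = -2826890$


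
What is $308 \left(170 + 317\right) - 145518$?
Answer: $4478$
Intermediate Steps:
$308 \left(170 + 317\right) - 145518 = 308 \cdot 487 - 145518 = 149996 - 145518 = 4478$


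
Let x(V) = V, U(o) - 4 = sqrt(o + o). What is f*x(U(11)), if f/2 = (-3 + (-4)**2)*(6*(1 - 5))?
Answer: -2496 - 624*sqrt(22) ≈ -5422.8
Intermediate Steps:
U(o) = 4 + sqrt(2)*sqrt(o) (U(o) = 4 + sqrt(o + o) = 4 + sqrt(2*o) = 4 + sqrt(2)*sqrt(o))
f = -624 (f = 2*((-3 + (-4)**2)*(6*(1 - 5))) = 2*((-3 + 16)*(6*(-4))) = 2*(13*(-24)) = 2*(-312) = -624)
f*x(U(11)) = -624*(4 + sqrt(2)*sqrt(11)) = -624*(4 + sqrt(22)) = -2496 - 624*sqrt(22)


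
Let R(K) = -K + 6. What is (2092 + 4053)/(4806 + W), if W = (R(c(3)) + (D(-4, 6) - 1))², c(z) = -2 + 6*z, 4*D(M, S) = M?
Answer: 1229/990 ≈ 1.2414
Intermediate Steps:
D(M, S) = M/4
R(K) = 6 - K
W = 144 (W = ((6 - (-2 + 6*3)) + ((¼)*(-4) - 1))² = ((6 - (-2 + 18)) + (-1 - 1))² = ((6 - 1*16) - 2)² = ((6 - 16) - 2)² = (-10 - 2)² = (-12)² = 144)
(2092 + 4053)/(4806 + W) = (2092 + 4053)/(4806 + 144) = 6145/4950 = 6145*(1/4950) = 1229/990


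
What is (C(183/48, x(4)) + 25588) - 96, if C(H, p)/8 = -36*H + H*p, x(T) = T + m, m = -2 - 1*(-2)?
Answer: 24516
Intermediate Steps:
m = 0 (m = -2 + 2 = 0)
x(T) = T (x(T) = T + 0 = T)
C(H, p) = -288*H + 8*H*p (C(H, p) = 8*(-36*H + H*p) = -288*H + 8*H*p)
(C(183/48, x(4)) + 25588) - 96 = (8*(183/48)*(-36 + 4) + 25588) - 96 = (8*(183*(1/48))*(-32) + 25588) - 96 = (8*(61/16)*(-32) + 25588) - 96 = (-976 + 25588) - 96 = 24612 - 96 = 24516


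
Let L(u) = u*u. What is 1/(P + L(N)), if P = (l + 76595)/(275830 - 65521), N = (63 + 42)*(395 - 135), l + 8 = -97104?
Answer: 70103/52247064863161 ≈ 1.3418e-9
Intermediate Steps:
l = -97112 (l = -8 - 97104 = -97112)
N = 27300 (N = 105*260 = 27300)
P = -6839/70103 (P = (-97112 + 76595)/(275830 - 65521) = -20517/210309 = -20517*1/210309 = -6839/70103 ≈ -0.097556)
L(u) = u**2
1/(P + L(N)) = 1/(-6839/70103 + 27300**2) = 1/(-6839/70103 + 745290000) = 1/(52247064863161/70103) = 70103/52247064863161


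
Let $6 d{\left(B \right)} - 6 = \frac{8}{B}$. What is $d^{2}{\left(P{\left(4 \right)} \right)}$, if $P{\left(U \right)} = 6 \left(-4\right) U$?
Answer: $\frac{5041}{5184} \approx 0.97241$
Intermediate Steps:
$P{\left(U \right)} = - 24 U$
$d{\left(B \right)} = 1 + \frac{4}{3 B}$ ($d{\left(B \right)} = 1 + \frac{8 \frac{1}{B}}{6} = 1 + \frac{4}{3 B}$)
$d^{2}{\left(P{\left(4 \right)} \right)} = \left(\frac{\frac{4}{3} - 96}{\left(-24\right) 4}\right)^{2} = \left(\frac{\frac{4}{3} - 96}{-96}\right)^{2} = \left(\left(- \frac{1}{96}\right) \left(- \frac{284}{3}\right)\right)^{2} = \left(\frac{71}{72}\right)^{2} = \frac{5041}{5184}$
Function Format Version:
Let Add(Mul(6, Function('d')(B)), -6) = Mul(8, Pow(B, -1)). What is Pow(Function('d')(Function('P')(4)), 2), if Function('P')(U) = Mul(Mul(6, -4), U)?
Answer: Rational(5041, 5184) ≈ 0.97241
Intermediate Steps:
Function('P')(U) = Mul(-24, U)
Function('d')(B) = Add(1, Mul(Rational(4, 3), Pow(B, -1))) (Function('d')(B) = Add(1, Mul(Rational(1, 6), Mul(8, Pow(B, -1)))) = Add(1, Mul(Rational(4, 3), Pow(B, -1))))
Pow(Function('d')(Function('P')(4)), 2) = Pow(Mul(Pow(Mul(-24, 4), -1), Add(Rational(4, 3), Mul(-24, 4))), 2) = Pow(Mul(Pow(-96, -1), Add(Rational(4, 3), -96)), 2) = Pow(Mul(Rational(-1, 96), Rational(-284, 3)), 2) = Pow(Rational(71, 72), 2) = Rational(5041, 5184)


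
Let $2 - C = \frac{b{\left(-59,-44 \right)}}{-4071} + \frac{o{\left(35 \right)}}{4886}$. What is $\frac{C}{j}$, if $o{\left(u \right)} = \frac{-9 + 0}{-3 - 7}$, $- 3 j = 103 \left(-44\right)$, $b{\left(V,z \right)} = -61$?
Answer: $\frac{394801021}{300485286640} \approx 0.0013139$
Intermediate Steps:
$j = \frac{4532}{3}$ ($j = - \frac{103 \left(-44\right)}{3} = \left(- \frac{1}{3}\right) \left(-4532\right) = \frac{4532}{3} \approx 1510.7$)
$o{\left(u \right)} = \frac{9}{10}$ ($o{\left(u \right)} = - \frac{9}{-10} = \left(-9\right) \left(- \frac{1}{10}\right) = \frac{9}{10}$)
$C = \frac{394801021}{198909060}$ ($C = 2 - \left(- \frac{61}{-4071} + \frac{9}{10 \cdot 4886}\right) = 2 - \left(\left(-61\right) \left(- \frac{1}{4071}\right) + \frac{9}{10} \cdot \frac{1}{4886}\right) = 2 - \left(\frac{61}{4071} + \frac{9}{48860}\right) = 2 - \frac{3017099}{198909060} = \frac{394801021}{198909060} \approx 1.9848$)
$\frac{C}{j} = \frac{394801021}{198909060 \cdot \frac{4532}{3}} = \frac{394801021}{198909060} \cdot \frac{3}{4532} = \frac{394801021}{300485286640}$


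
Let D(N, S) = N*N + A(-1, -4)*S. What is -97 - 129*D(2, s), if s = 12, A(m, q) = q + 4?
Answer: -613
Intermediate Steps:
A(m, q) = 4 + q
D(N, S) = N² (D(N, S) = N*N + (4 - 4)*S = N² + 0*S = N² + 0 = N²)
-97 - 129*D(2, s) = -97 - 129*2² = -97 - 129*4 = -97 - 516 = -613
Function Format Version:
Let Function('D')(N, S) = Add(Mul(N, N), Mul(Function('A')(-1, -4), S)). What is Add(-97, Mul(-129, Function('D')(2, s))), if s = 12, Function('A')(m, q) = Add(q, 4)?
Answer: -613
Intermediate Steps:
Function('A')(m, q) = Add(4, q)
Function('D')(N, S) = Pow(N, 2) (Function('D')(N, S) = Add(Mul(N, N), Mul(Add(4, -4), S)) = Add(Pow(N, 2), Mul(0, S)) = Add(Pow(N, 2), 0) = Pow(N, 2))
Add(-97, Mul(-129, Function('D')(2, s))) = Add(-97, Mul(-129, Pow(2, 2))) = Add(-97, Mul(-129, 4)) = Add(-97, -516) = -613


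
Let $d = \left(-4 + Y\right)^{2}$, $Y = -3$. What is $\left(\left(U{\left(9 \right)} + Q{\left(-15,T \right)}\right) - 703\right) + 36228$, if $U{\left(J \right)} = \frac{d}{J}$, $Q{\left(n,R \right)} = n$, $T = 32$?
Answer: $\frac{319639}{9} \approx 35515.0$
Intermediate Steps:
$d = 49$ ($d = \left(-4 - 3\right)^{2} = \left(-7\right)^{2} = 49$)
$U{\left(J \right)} = \frac{49}{J}$
$\left(\left(U{\left(9 \right)} + Q{\left(-15,T \right)}\right) - 703\right) + 36228 = \left(\left(\frac{49}{9} - 15\right) - 703\right) + 36228 = \left(- \frac{86}{9} - 703\right) + 36228 = - \frac{6413}{9} + 36228 = \frac{319639}{9}$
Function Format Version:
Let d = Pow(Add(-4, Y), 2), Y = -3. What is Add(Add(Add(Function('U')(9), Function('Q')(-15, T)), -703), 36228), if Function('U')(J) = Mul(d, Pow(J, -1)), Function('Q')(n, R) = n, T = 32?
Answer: Rational(319639, 9) ≈ 35515.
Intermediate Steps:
d = 49 (d = Pow(Add(-4, -3), 2) = Pow(-7, 2) = 49)
Function('U')(J) = Mul(49, Pow(J, -1))
Add(Add(Add(Function('U')(9), Function('Q')(-15, T)), -703), 36228) = Add(Add(Add(Mul(49, Pow(9, -1)), -15), -703), 36228) = Add(Add(Add(Mul(49, Rational(1, 9)), -15), -703), 36228) = Add(Add(Add(Rational(49, 9), -15), -703), 36228) = Add(Add(Rational(-86, 9), -703), 36228) = Add(Rational(-6413, 9), 36228) = Rational(319639, 9)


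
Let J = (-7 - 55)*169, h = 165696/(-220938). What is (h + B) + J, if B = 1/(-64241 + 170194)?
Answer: -40882919649707/3901507319 ≈ -10479.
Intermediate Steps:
h = -27616/36823 (h = 165696*(-1/220938) = -27616/36823 ≈ -0.74997)
B = 1/105953 ≈ 9.4381e-6
J = -10478 (J = -62*169 = -10478)
(h + B) + J = (-27616/36823 + 1/105953) - 10478 = -2925961225/3901507319 - 10478 = -40882919649707/3901507319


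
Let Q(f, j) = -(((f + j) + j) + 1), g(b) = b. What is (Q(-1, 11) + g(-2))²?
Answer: 576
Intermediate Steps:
Q(f, j) = -1 - f - 2*j (Q(f, j) = -((f + 2*j) + 1) = -(1 + f + 2*j) = -1 - f - 2*j)
(Q(-1, 11) + g(-2))² = ((-1 - 1*(-1) - 2*11) - 2)² = ((-1 + 1 - 22) - 2)² = (-22 - 2)² = (-24)² = 576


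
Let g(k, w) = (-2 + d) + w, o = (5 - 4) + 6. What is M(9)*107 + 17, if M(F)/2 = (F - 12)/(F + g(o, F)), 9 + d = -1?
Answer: -90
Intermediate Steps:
d = -10 (d = -9 - 1 = -10)
o = 7 (o = 1 + 6 = 7)
g(k, w) = -12 + w (g(k, w) = (-2 - 10) + w = -12 + w)
M(F) = 2*(-12 + F)/(-12 + 2*F) (M(F) = 2*((F - 12)/(F + (-12 + F))) = 2*((-12 + F)/(-12 + 2*F)) = 2*(-12 + F)/(-12 + 2*F))
M(9)*107 + 17 = ((-12 + 9)/(-6 + 9))*107 + 17 = (-3/3)*107 + 17 = ((1/3)*(-3))*107 + 17 = -1*107 + 17 = -107 + 17 = -90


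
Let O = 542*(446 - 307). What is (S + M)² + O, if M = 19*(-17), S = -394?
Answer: 589427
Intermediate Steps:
M = -323
O = 75338 (O = 542*139 = 75338)
(S + M)² + O = (-394 - 323)² + 75338 = (-717)² + 75338 = 514089 + 75338 = 589427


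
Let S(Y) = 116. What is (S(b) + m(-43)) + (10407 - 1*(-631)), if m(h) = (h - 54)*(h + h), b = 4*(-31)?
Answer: 19496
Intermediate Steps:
b = -124
m(h) = 2*h*(-54 + h) (m(h) = (-54 + h)*(2*h) = 2*h*(-54 + h))
(S(b) + m(-43)) + (10407 - 1*(-631)) = (116 + 2*(-43)*(-54 - 43)) + (10407 - 1*(-631)) = (116 + 2*(-43)*(-97)) + (10407 + 631) = (116 + 8342) + 11038 = 8458 + 11038 = 19496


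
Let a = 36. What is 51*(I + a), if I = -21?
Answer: 765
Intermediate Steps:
51*(I + a) = 51*(-21 + 36) = 51*15 = 765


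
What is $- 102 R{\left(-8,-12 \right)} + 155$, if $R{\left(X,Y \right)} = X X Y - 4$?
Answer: $78899$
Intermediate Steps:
$R{\left(X,Y \right)} = -4 + Y X^{2}$ ($R{\left(X,Y \right)} = X^{2} Y - 4 = Y X^{2} - 4 = -4 + Y X^{2}$)
$- 102 R{\left(-8,-12 \right)} + 155 = - 102 \left(-4 - 12 \left(-8\right)^{2}\right) + 155 = - 102 \left(-4 - 768\right) + 155 = \left(-102\right) \left(-772\right) + 155 = 78744 + 155 = 78899$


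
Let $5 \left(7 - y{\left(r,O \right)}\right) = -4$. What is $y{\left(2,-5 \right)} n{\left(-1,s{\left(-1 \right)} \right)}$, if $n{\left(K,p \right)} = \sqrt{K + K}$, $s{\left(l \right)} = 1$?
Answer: $\frac{39 i \sqrt{2}}{5} \approx 11.031 i$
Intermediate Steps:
$n{\left(K,p \right)} = \sqrt{2} \sqrt{K}$ ($n{\left(K,p \right)} = \sqrt{2 K} = \sqrt{2} \sqrt{K}$)
$y{\left(r,O \right)} = \frac{39}{5}$ ($y{\left(r,O \right)} = 7 - - \frac{4}{5} = 7 + \frac{4}{5} = \frac{39}{5}$)
$y{\left(2,-5 \right)} n{\left(-1,s{\left(-1 \right)} \right)} = \frac{39 \sqrt{2} \sqrt{-1}}{5} = \frac{39 \sqrt{2} i}{5} = \frac{39 i \sqrt{2}}{5}$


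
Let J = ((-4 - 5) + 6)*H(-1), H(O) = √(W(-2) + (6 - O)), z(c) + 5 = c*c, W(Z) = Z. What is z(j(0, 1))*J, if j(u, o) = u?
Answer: 15*√5 ≈ 33.541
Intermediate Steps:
z(c) = -5 + c² (z(c) = -5 + c*c = -5 + c²)
H(O) = √(4 - O) (H(O) = √(-2 + (6 - O)) = √(4 - O))
J = -3*√5 (J = ((-4 - 5) + 6)*√(4 - 1*(-1)) = (-9 + 6)*√(4 + 1) = -3*√5 ≈ -6.7082)
z(j(0, 1))*J = (-5 + 0²)*(-3*√5) = (-5 + 0)*(-3*√5) = -(-15)*√5 = 15*√5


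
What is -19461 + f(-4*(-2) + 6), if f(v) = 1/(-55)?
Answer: -1070356/55 ≈ -19461.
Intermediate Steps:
f(v) = -1/55
-19461 + f(-4*(-2) + 6) = -19461 - 1/55 = -1070356/55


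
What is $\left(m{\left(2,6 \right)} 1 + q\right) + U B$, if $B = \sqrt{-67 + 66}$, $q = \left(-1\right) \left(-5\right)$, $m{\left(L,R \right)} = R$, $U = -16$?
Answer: $11 - 16 i \approx 11.0 - 16.0 i$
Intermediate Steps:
$q = 5$
$B = i$ ($B = \sqrt{-1} = i \approx 1.0 i$)
$\left(m{\left(2,6 \right)} 1 + q\right) + U B = \left(6 \cdot 1 + 5\right) - 16 i = \left(6 + 5\right) - 16 i = 11 - 16 i$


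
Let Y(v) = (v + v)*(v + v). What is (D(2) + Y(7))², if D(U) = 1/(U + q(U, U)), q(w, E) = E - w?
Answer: 154449/4 ≈ 38612.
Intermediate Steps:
Y(v) = 4*v² (Y(v) = (2*v)*(2*v) = 4*v²)
D(U) = 1/U (D(U) = 1/(U + (U - U)) = 1/(U + 0) = 1/U)
(D(2) + Y(7))² = (1/2 + 4*7²)² = (½ + 4*49)² = (½ + 196)² = (393/2)² = 154449/4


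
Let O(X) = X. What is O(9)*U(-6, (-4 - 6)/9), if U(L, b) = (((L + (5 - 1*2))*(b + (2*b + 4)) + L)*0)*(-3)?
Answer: 0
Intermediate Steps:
U(L, b) = 0 (U(L, b) = (((L + (5 - 2))*(b + (4 + 2*b)) + L)*0)*(-3) = (((L + 3)*(4 + 3*b) + L)*0)*(-3) = (((3 + L)*(4 + 3*b) + L)*0)*(-3) = ((L + (3 + L)*(4 + 3*b))*0)*(-3) = 0*(-3) = 0)
O(9)*U(-6, (-4 - 6)/9) = 9*0 = 0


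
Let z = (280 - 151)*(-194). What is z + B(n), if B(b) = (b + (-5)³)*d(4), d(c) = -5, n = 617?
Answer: -27486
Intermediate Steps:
B(b) = 625 - 5*b (B(b) = (b + (-5)³)*(-5) = (b - 125)*(-5) = (-125 + b)*(-5) = 625 - 5*b)
z = -25026 (z = 129*(-194) = -25026)
z + B(n) = -25026 + (625 - 5*617) = -25026 + (625 - 3085) = -25026 - 2460 = -27486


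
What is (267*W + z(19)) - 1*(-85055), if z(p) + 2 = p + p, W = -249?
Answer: 18608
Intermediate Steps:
z(p) = -2 + 2*p (z(p) = -2 + (p + p) = -2 + 2*p)
(267*W + z(19)) - 1*(-85055) = (267*(-249) + (-2 + 2*19)) - 1*(-85055) = (-66483 + (-2 + 38)) + 85055 = (-66483 + 36) + 85055 = -66447 + 85055 = 18608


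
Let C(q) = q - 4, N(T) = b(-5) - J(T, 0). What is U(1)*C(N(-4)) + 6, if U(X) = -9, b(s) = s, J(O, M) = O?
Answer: 51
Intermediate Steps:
N(T) = -5 - T
C(q) = -4 + q
U(1)*C(N(-4)) + 6 = -9*(-4 + (-5 - 1*(-4))) + 6 = -9*(-4 + (-5 + 4)) + 6 = -9*(-4 - 1) + 6 = -9*(-5) + 6 = 45 + 6 = 51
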